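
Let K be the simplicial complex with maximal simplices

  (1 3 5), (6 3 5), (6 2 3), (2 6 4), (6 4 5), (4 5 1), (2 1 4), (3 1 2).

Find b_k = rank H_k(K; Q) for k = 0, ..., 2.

b_0 = 1, b_1 = 0, b_2 = 1.

Order the vertices as 1 < 2 < 3 < 4 < 5 < 6. Listing each simplex with vertices in this order, K has dimension 2 with simplices:

  0-simplices (6): [1], [2], [3], [4], [5], [6]
  1-simplices (12): [1,2], [1,3], [1,4], [1,5], [2,3], [2,4], [2,6], [3,5], [3,6], [4,5], [4,6], [5,6]
  2-simplices (8): [1,2,3], [1,2,4], [1,3,5], [1,4,5], [2,3,6], [2,4,6], [3,5,6], [4,5,6]

so the chain groups are C_0 ≅ Z^6, C_1 ≅ Z^12, C_2 ≅ Z^8.

The boundary map ∂_1: C_1 → C_0 maps an edge to its endpoints' difference, ∂[p,q] = q − p.
The 6×12 boundary matrix has rank 5 and Smith normal form diag(1,1,1,1,1).

∂_2: C_2 → C_1 sends each 2-simplex [p,q,r] to [q,r] − [p,r] + [p,q]. For instance
  ∂[1,3,5] = [3,5] − [1,5] + [1,3],
  ∂[3,5,6] = [5,6] − [3,6] + [3,5].
This gives a 12×8 integer matrix of rank 7; reducing to Smith normal form yields diagonal entries (1,1,1,1,1,1,1).

Reading off H_k = ker ∂_k / im ∂_{k+1}:

  H_0: rank C_0 − rank ∂_1 = 6 − 5 = 1, and the invariant factors of ∂_1 are all 1, so H_0 = Z.
  H_1: rank ker ∂_1 − rank ∂_2 = (12 − 5) − 7 = 0, and the invariant factors of ∂_2 are all 1, so H_1 = 0.
  H_2: rank ker ∂_2 − rank ∂_3 = (8 − 7) − 0 = 1, and there is no ∂_3, so H_2 = Z.

Hence the Betti numbers are b_0 = 1, b_1 = 0, b_2 = 1.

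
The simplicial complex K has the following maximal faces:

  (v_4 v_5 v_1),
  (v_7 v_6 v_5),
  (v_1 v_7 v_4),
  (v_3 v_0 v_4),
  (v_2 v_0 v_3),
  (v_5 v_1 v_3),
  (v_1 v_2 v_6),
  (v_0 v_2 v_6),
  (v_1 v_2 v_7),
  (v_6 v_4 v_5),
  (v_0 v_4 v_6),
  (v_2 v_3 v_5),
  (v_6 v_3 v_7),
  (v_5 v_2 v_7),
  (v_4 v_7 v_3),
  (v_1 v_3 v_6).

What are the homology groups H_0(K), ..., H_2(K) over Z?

H_0 = Z,  H_1 = Z^2,  H_2 = Z.

Order the vertices as v_0 < v_1 < v_2 < v_3 < v_4 < v_5 < v_6 < v_7. Listing each simplex with vertices in this order, K has dimension 2 with simplices:

  0-simplices (8): [v_0], [v_1], [v_2], [v_3], [v_4], [v_5], [v_6], [v_7]
  1-simplices (24): (24 of them)
  2-simplices (16): (16 of them)

giving chain groups C_0 ≅ Z^8, C_1 ≅ Z^24, C_2 ≅ Z^16.

∂_1: C_1 → C_0 is given by ∂[p,q] = [q] − [p]. For instance
  ∂[v_1,v_7] = [v_7] − [v_1].
The resulting 8×24 matrix has rank 7, and its Smith normal form has invariant factors (1,1,1,1,1,1,1).

Boundary ∂_2: C_2 → C_1 acts by ∂[p,q,r] = [q,r] − [p,r] + [p,q]. For instance
  ∂[v_4,v_5,v_6] = [v_5,v_6] − [v_4,v_6] + [v_4,v_5],
  ∂[v_1,v_2,v_7] = [v_2,v_7] − [v_1,v_7] + [v_1,v_2].
The 24×16 boundary matrix has rank 15 and Smith normal form diag(1,1,1,1,1,1,1,1,1,1,1,1,1,1,1).

Computing H_k = (kernel of ∂_k) / (image of ∂_{k+1}):

  H_0: rank C_0 − rank ∂_1 = 8 − 7 = 1, and the invariant factors of ∂_1 are all 1, so H_0 = Z.
  H_1: rank ker ∂_1 − rank ∂_2 = (24 − 7) − 15 = 2, and the invariant factors of ∂_2 are all 1, so H_1 = Z^2.
  H_2: rank ker ∂_2 − rank ∂_3 = (16 − 15) − 0 = 1, and there is no ∂_3, so H_2 = Z.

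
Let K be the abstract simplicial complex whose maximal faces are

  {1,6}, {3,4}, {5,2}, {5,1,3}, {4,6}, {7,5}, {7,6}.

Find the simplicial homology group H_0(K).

H_0 = Z.

Fix the vertex order 1 < 2 < 3 < 4 < 5 < 6 < 7 and write every simplex with vertices in increasing order. Then dim K = 2 and the simplices of K are:

  0-simplices (7): [1], [2], [3], [4], [5], [6], [7]
  1-simplices (9): [1,3], [1,5], [1,6], [2,5], [3,4], [3,5], [4,6], [5,7], [6,7]
  2-simplices (1): [1,3,5]

giving chain groups C_0 ≅ Z^7, C_1 ≅ Z^9, C_2 ≅ Z^1.

Boundary ∂_1: C_1 → C_0 maps an edge to its endpoints' difference, ∂[p,q] = q − p. For instance
  ∂[1,3] = [3] − [1].
The 7×9 boundary matrix has rank 6 and Smith normal form diag(1,1,1,1,1,1).

The boundary map ∂_2: C_2 → C_1 maps a triangle to the signed sum of its edges. For instance
  ∂[1,3,5] = [3,5] − [1,5] + [1,3].
The 9×1 boundary matrix has rank 1 and Smith normal form diag(1).

Reading off H_k = ker ∂_k / im ∂_{k+1}:

  H_0: rank C_0 − rank ∂_1 = 7 − 6 = 1, and the invariant factors of ∂_1 are all 1, so H_0 = Z.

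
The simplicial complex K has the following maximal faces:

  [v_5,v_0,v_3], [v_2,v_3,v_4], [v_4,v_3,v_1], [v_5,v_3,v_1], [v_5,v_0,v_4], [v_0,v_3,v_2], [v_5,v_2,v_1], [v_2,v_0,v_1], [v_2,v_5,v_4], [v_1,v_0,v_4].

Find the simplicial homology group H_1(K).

Fix the vertex order v_0 < v_1 < v_2 < v_3 < v_4 < v_5 and write every simplex with vertices in increasing order. Then dim K = 2 and the simplices of K are:

  0-simplices (6): [v_0], [v_1], [v_2], [v_3], [v_4], [v_5]
  1-simplices (15): (15 of them)
  2-simplices (10): [v_0,v_1,v_2], [v_0,v_1,v_4], [v_0,v_2,v_3], [v_0,v_3,v_5], [v_0,v_4,v_5], [v_1,v_2,v_5], [v_1,v_3,v_4], [v_1,v_3,v_5], [v_2,v_3,v_4], [v_2,v_4,v_5]

Hence C_0 ≅ Z^6, C_1 ≅ Z^15, C_2 ≅ Z^10.

The boundary map ∂_1: C_1 → C_0 is given by ∂[p,q] = [q] − [p].
As a 6×15 matrix over Z this has rank 5, with invariant factors (1,1,1,1,1).

∂_2: C_2 → C_1 sends each 2-simplex [p,q,r] to [q,r] − [p,r] + [p,q]. For instance
  ∂[v_1,v_3,v_5] = [v_3,v_5] − [v_1,v_5] + [v_1,v_3],
  ∂[v_0,v_2,v_3] = [v_2,v_3] − [v_0,v_3] + [v_0,v_2].
As a 15×10 matrix over Z this has rank 10, with invariant factors (1,1,1,1,1,1,1,1,1,2).

Now H_k = ker ∂_k / im ∂_{k+1}, so:

  H_1: rank ker ∂_1 − rank ∂_2 = (15 − 5) − 10 = 0, and ∂_2 has invariant factor 2 > 1, so H_1 = Z/2.

(K is a triangulation of the real projective plane RP^2.)

H_1 = Z/2.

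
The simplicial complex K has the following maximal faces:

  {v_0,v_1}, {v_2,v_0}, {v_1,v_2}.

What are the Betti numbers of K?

K has 3 vertices, 3 edges.
rank ∂_0 = 0, rank ∂_1 = 2 ⇒ b_0 = 3 − 0 − 2 = 1; all invariant factors of ∂_1 are 1 so no torsion. So H_0 ≅ Z.
rank ∂_1 = 2, rank ∂_2 = 0 ⇒ b_1 = 3 − 2 − 0 = 1. So H_1 ≅ Z.

b_0 = 1, b_1 = 1.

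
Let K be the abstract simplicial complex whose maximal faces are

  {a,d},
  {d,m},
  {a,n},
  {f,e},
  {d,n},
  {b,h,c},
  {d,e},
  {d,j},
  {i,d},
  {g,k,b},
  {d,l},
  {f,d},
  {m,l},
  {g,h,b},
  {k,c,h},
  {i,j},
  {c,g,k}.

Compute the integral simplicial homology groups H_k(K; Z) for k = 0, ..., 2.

Order the vertices as a < b < c < d < e < f < g < h < i < j < k < l < m < n. Listing each simplex with vertices in this order, K has dimension 2 with simplices:

  0-simplices (14): a, b, c, d, e, f, g, h, i, j, k, l, m, n
  1-simplices (22): ad, an, bc, bg, bh, bk, cg, ch, ck, de, df, di, dj, dl, dm, dn, ef, gh, gk, hk, ij, lm
  2-simplices (5): bch, bgh, bgk, cgk, chk

so the chain groups are C_0 ≅ Z^14, C_1 ≅ Z^22, C_2 ≅ Z^5.

Boundary ∂_1: C_1 → C_0 sends each edge [p,q] (with p < q) to q − p. For instance
  ∂ef = f − e.
As a 14×22 matrix over Z this has rank 12, with invariant factors (1,1,1,1,1,1,1,1,1,1,1,1).

Boundary ∂_2: C_2 → C_1 maps a triangle to the signed sum of its edges. For instance
  ∂chk = hk − ck + ch,
  ∂bch = ch − bh + bc.
The 22×5 boundary matrix has rank 5 and Smith normal form diag(1,1,1,1,1).

From H_k ≅ ker(∂_k) / im(∂_{k+1}) we obtain:

  H_0: rank C_0 − rank ∂_1 = 14 − 12 = 2, and the invariant factors of ∂_1 are all 1, so H_0 ≅ Z^2.
  H_1: rank ker ∂_1 − rank ∂_2 = (22 − 12) − 5 = 5, and the invariant factors of ∂_2 are all 1, so H_1 ≅ Z^5.
  H_2: rank ker ∂_2 − rank ∂_3 = (5 − 5) − 0 = 0, and there is no ∂_3, so H_2 ≅ 0.

As a check, the Euler characteristic is 14 − 22 + 5 = -3, which agrees with 2 − 5 + 0 = -3.
(K is a triangulation of the disjoint union of the Möbius band and a wedge of 4 circles.)

H_0 ≅ Z^2,  H_1 ≅ Z^5,  H_2 = 0.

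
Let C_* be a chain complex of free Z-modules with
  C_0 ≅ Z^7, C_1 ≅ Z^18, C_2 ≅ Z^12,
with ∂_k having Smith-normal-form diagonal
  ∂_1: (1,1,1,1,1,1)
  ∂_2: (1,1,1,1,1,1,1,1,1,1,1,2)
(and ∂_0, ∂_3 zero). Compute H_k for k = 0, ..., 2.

H_0: b_0 = 7 − 0 − 6 = 1; torsion from ∂_1 factors > 1: none. So H_0 ≅ Z.
H_1: b_1 = 18 − 6 − 12 = 0; torsion from ∂_2 factors > 1: [2]. So H_1 ≅ Z/2.
H_2: b_2 = 12 − 12 − 0 = 0; torsion from ∂_3 factors > 1: none. So H_2 ≅ 0.

H_0 ≅ Z,  H_1 ≅ Z/2,  H_2 = 0.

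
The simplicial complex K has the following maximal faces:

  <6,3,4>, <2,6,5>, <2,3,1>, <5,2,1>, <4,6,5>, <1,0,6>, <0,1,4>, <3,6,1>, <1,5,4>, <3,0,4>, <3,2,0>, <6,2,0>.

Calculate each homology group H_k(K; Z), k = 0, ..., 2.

H_0 = Z,  H_1 = Z_2,  H_2 = 0.

Take the total order 0 < 1 < 2 < 3 < 4 < 5 < 6 on the vertex set. Then K (dimension 2) consists of the simplices:

  0-simplices (7): [0], [1], [2], [3], [4], [5], [6]
  1-simplices (18): [0,1], [0,2], [0,3], [0,4], [0,6], [1,2], [1,3], [1,4], [1,5], [1,6], [2,3], [2,5], [2,6], [3,4], [3,6], [4,5], [4,6], [5,6]
  2-simplices (12): [0,1,4], [0,1,6], [0,2,3], [0,2,6], [0,3,4], [1,2,3], [1,2,5], [1,3,6], [1,4,5], [2,5,6], [3,4,6], [4,5,6]

giving chain groups C_0 ≅ Z^7, C_1 ≅ Z^18, C_2 ≅ Z^12.

∂_1: C_1 → C_0 maps an edge to its endpoints' difference, ∂[p,q] = q − p. For instance
  ∂[0,4] = [4] − [0].
As a 7×18 matrix over Z this has rank 6, with invariant factors (1,1,1,1,1,1).

Boundary ∂_2: C_2 → C_1 acts by ∂[p,q,r] = [q,r] − [p,r] + [p,q]. For instance
  ∂[0,2,6] = [2,6] − [0,6] + [0,2],
  ∂[0,1,4] = [1,4] − [0,4] + [0,1].
The resulting 18×12 matrix has rank 12, and its Smith normal form has invariant factors (1,1,1,1,1,1,1,1,1,1,1,2).

Reading off H_k = ker ∂_k / im ∂_{k+1}:

  H_0: rank C_0 − rank ∂_1 = 7 − 6 = 1, and the invariant factors of ∂_1 are all 1, so H_0 = Z.
  H_1: rank ker ∂_1 − rank ∂_2 = (18 − 6) − 12 = 0, and ∂_2 has invariant factor 2 > 1, so H_1 = Z_2.
  H_2: rank ker ∂_2 − rank ∂_3 = (12 − 12) − 0 = 0, and there is no ∂_3, so H_2 = 0.

(K is a triangulation of the real projective plane RP^2.)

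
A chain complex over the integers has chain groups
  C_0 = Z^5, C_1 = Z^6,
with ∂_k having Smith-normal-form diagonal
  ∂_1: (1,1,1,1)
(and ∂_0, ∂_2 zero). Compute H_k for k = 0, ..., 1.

H_0: b_0 = 5 − 0 − 4 = 1; torsion from ∂_1 factors > 1: none. So H_0 ≅ Z.
H_1: b_1 = 6 − 4 − 0 = 2; torsion from ∂_2 factors > 1: none. So H_1 ≅ Z^2.

H_0 ≅ Z,  H_1 ≅ Z^2.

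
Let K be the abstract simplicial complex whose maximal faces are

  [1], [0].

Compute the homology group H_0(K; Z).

H_0 = Z^2.

K has 2 vertices.
rank ∂_0 = 0, rank ∂_1 = 0 ⇒ b_0 = 2 − 0 − 0 = 2. So H_0 ≅ Z^2.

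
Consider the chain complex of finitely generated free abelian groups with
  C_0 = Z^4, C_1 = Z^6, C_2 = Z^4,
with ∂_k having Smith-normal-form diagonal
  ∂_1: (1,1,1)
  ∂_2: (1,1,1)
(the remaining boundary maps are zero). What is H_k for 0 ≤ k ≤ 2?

H_0 ≅ Z,  H_1 = 0,  H_2 ≅ Z.

H_0: b_0 = 4 − 0 − 3 = 1; torsion from ∂_1 factors > 1: none. So H_0 ≅ Z.
H_1: b_1 = 6 − 3 − 3 = 0; torsion from ∂_2 factors > 1: none. So H_1 ≅ 0.
H_2: b_2 = 4 − 3 − 0 = 1; torsion from ∂_3 factors > 1: none. So H_2 ≅ Z.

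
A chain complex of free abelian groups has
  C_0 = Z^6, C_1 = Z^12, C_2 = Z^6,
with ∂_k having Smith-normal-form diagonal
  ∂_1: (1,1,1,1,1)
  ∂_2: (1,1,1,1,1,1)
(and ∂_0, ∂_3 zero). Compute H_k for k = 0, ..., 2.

H_0 = Z,  H_1 = Z,  H_2 = 0.

H_0: b_0 = 6 − 0 − 5 = 1; torsion from ∂_1 factors > 1: none. So H_0 = Z.
H_1: b_1 = 12 − 5 − 6 = 1; torsion from ∂_2 factors > 1: none. So H_1 = Z.
H_2: b_2 = 6 − 6 − 0 = 0; torsion from ∂_3 factors > 1: none. So H_2 = 0.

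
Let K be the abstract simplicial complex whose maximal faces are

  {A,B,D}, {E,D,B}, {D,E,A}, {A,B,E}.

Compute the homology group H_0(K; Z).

H_0 = Z.

Order the vertices as A < B < D < E. Listing each simplex with vertices in this order, K has dimension 2 with simplices:

  0-simplices (4): A, B, D, E
  1-simplices (6): AB, AD, AE, BD, BE, DE
  2-simplices (4): ABD, ABE, ADE, BDE

so the chain groups are C_0 ≅ Z^4, C_1 ≅ Z^6, C_2 ≅ Z^4.

The boundary map ∂_1: C_1 → C_0 maps an edge to its endpoints' difference, ∂[p,q] = q − p. For instance
  ∂AE = E − A.
The resulting 4×6 matrix has rank 3, and its Smith normal form has invariant factors (1,1,1).

∂_2: C_2 → C_1 maps a triangle to the signed sum of its edges. For instance
  ∂BDE = DE − BE + BD,
  ∂ABD = BD − AD + AB.
As a 6×4 matrix over Z this has rank 3, with invariant factors (1,1,1).

Reading off H_k = ker ∂_k / im ∂_{k+1}:

  H_0: rank C_0 − rank ∂_1 = 4 − 3 = 1, and the invariant factors of ∂_1 are all 1, so H_0 = Z.

(K is a triangulation of the 2-sphere S^2.)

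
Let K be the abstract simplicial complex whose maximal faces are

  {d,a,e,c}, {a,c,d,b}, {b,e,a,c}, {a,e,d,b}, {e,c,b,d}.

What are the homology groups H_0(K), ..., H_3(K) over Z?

H_0 = Z,  H_1 = 0,  H_2 = 0,  H_3 = Z.

K has 5 vertices, 10 edges, 10 triangles, 5 3-simplices.
rank ∂_0 = 0, rank ∂_1 = 4 ⇒ b_0 = 5 − 0 − 4 = 1; all invariant factors of ∂_1 are 1 so no torsion. So H_0 = Z.
rank ∂_1 = 4, rank ∂_2 = 6 ⇒ b_1 = 10 − 4 − 6 = 0; all invariant factors of ∂_2 are 1 so no torsion. So H_1 = 0.
rank ∂_2 = 6, rank ∂_3 = 4 ⇒ b_2 = 10 − 6 − 4 = 0; all invariant factors of ∂_3 are 1 so no torsion. So H_2 = 0.
rank ∂_3 = 4, rank ∂_4 = 0 ⇒ b_3 = 5 − 4 − 0 = 1. So H_3 = Z.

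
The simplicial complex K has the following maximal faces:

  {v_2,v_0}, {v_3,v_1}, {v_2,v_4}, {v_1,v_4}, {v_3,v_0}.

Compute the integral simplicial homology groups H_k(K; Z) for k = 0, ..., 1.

Order the vertices as v_0 < v_1 < v_2 < v_3 < v_4. Listing each simplex with vertices in this order, K has dimension 1 with simplices:

  0-simplices (5): [v_0], [v_1], [v_2], [v_3], [v_4]
  1-simplices (5): [v_0,v_2], [v_0,v_3], [v_1,v_3], [v_1,v_4], [v_2,v_4]

so the chain groups are C_0 ≅ Z^5, C_1 ≅ Z^5.

Boundary ∂_1: C_1 → C_0 is given by ∂[p,q] = [q] − [p]. For instance
  ∂[v_0,v_3] = [v_3] − [v_0].
This gives a 5×5 integer matrix of rank 4; reducing to Smith normal form yields diagonal entries (1,1,1,1).

Computing H_k = (kernel of ∂_k) / (image of ∂_{k+1}):

  H_0: rank C_0 − rank ∂_1 = 5 − 4 = 1, and the invariant factors of ∂_1 are all 1, so H_0 ≅ Z.
  H_1: rank ker ∂_1 − rank ∂_2 = (5 − 4) − 0 = 1, and there is no ∂_2, so H_1 ≅ Z.

(K is a triangulation of the circle S^1.)

H_0 ≅ Z,  H_1 ≅ Z.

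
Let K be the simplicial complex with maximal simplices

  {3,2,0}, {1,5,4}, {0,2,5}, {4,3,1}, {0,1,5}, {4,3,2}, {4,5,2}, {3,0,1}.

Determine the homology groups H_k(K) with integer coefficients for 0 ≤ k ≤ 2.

Fix the vertex order 0 < 1 < 2 < 3 < 4 < 5 and write every simplex with vertices in increasing order. Then dim K = 2 and the simplices of K are:

  0-simplices (6): [0], [1], [2], [3], [4], [5]
  1-simplices (12): [0,1], [0,2], [0,3], [0,5], [1,3], [1,4], [1,5], [2,3], [2,4], [2,5], [3,4], [4,5]
  2-simplices (8): [0,1,3], [0,1,5], [0,2,3], [0,2,5], [1,3,4], [1,4,5], [2,3,4], [2,4,5]

so the chain groups are C_0 ≅ Z^6, C_1 ≅ Z^12, C_2 ≅ Z^8.

The boundary map ∂_1: C_1 → C_0 maps an edge to its endpoints' difference, ∂[p,q] = q − p. For instance
  ∂[1,5] = [5] − [1].
The 6×12 boundary matrix has rank 5 and Smith normal form diag(1,1,1,1,1).

Boundary ∂_2: C_2 → C_1 sends each 2-simplex [p,q,r] to [q,r] − [p,r] + [p,q]. For instance
  ∂[2,3,4] = [3,4] − [2,4] + [2,3],
  ∂[0,2,5] = [2,5] − [0,5] + [0,2].
The resulting 12×8 matrix has rank 7, and its Smith normal form has invariant factors (1,1,1,1,1,1,1).

Now H_k = ker ∂_k / im ∂_{k+1}, so:

  H_0: rank C_0 − rank ∂_1 = 6 − 5 = 1, and the invariant factors of ∂_1 are all 1, so H_0 ≅ Z.
  H_1: rank ker ∂_1 − rank ∂_2 = (12 − 5) − 7 = 0, and the invariant factors of ∂_2 are all 1, so H_1 ≅ 0.
  H_2: rank ker ∂_2 − rank ∂_3 = (8 − 7) − 0 = 1, and there is no ∂_3, so H_2 ≅ Z.

H_0 = Z,  H_1 = 0,  H_2 = Z.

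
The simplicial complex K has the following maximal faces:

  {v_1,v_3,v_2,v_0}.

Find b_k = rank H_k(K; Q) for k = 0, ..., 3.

b_0 = 1, b_1 = 0, b_2 = 0, b_3 = 0.

Fix the vertex order v_0 < v_1 < v_2 < v_3 and write every simplex with vertices in increasing order. Then dim K = 3 and the simplices of K are:

  0-simplices (4): [v_0], [v_1], [v_2], [v_3]
  1-simplices (6): [v_0,v_1], [v_0,v_2], [v_0,v_3], [v_1,v_2], [v_1,v_3], [v_2,v_3]
  2-simplices (4): [v_0,v_1,v_2], [v_0,v_1,v_3], [v_0,v_2,v_3], [v_1,v_2,v_3]
  3-simplices (1): [v_0,v_1,v_2,v_3]

Hence C_0 ≅ Z^4, C_1 ≅ Z^6, C_2 ≅ Z^4, C_3 ≅ Z^1.

∂_1: C_1 → C_0 maps an edge to its endpoints' difference, ∂[p,q] = q − p.
The 4×6 boundary matrix has rank 3 and Smith normal form diag(1,1,1).

∂_2: C_2 → C_1 sends each 2-simplex [p,q,r] to [q,r] − [p,r] + [p,q]. For instance
  ∂[v_0,v_1,v_2] = [v_1,v_2] − [v_0,v_2] + [v_0,v_1],
  ∂[v_0,v_2,v_3] = [v_2,v_3] − [v_0,v_3] + [v_0,v_2].
This gives a 6×4 integer matrix of rank 3; reducing to Smith normal form yields diagonal entries (1,1,1).

∂_3: C_3 → C_2 sends each 3-simplex σ to the alternating sum Σ_i (−1)^i (σ with its i-th vertex removed). For instance
  ∂[v_0,v_1,v_2,v_3] = [v_1,v_2,v_3] − [v_0,v_2,v_3] + [v_0,v_1,v_3] − [v_0,v_1,v_2].
As a 4×1 matrix over Z this has rank 1, with invariant factors (1).

Reading off H_k = ker ∂_k / im ∂_{k+1}:

  H_0: rank C_0 − rank ∂_1 = 4 − 3 = 1, and the invariant factors of ∂_1 are all 1, so H_0 = Z.
  H_1: rank ker ∂_1 − rank ∂_2 = (6 − 3) − 3 = 0, and the invariant factors of ∂_2 are all 1, so H_1 = 0.
  H_2: rank ker ∂_2 − rank ∂_3 = (4 − 3) − 1 = 0, and the invariant factors of ∂_3 are all 1, so H_2 = 0.
  H_3: rank ker ∂_3 − rank ∂_4 = (1 − 1) − 0 = 0, and there is no ∂_4, so H_3 = 0.

Hence the Betti numbers are b_0 = 1, b_1 = 0, b_2 = 0, b_3 = 0.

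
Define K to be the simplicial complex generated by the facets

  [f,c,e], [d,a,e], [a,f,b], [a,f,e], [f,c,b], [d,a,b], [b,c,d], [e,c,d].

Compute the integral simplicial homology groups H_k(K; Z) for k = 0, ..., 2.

K has 6 vertices, 12 edges, 8 triangles.
rank ∂_0 = 0, rank ∂_1 = 5 ⇒ b_0 = 6 − 0 − 5 = 1; all invariant factors of ∂_1 are 1 so no torsion. So H_0 = Z.
rank ∂_1 = 5, rank ∂_2 = 7 ⇒ b_1 = 12 − 5 − 7 = 0; all invariant factors of ∂_2 are 1 so no torsion. So H_1 = 0.
rank ∂_2 = 7, rank ∂_3 = 0 ⇒ b_2 = 8 − 7 − 0 = 1. So H_2 = Z.

H_0 ≅ Z,  H_1 = 0,  H_2 ≅ Z.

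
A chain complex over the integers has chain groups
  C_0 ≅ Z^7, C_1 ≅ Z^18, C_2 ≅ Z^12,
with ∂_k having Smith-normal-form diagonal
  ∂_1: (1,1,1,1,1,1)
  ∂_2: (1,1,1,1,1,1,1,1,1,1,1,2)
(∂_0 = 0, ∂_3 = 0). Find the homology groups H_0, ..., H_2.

H_0: b_0 = 7 − 0 − 6 = 1; torsion from ∂_1 factors > 1: none. So H_0 ≅ Z.
H_1: b_1 = 18 − 6 − 12 = 0; torsion from ∂_2 factors > 1: [2]. So H_1 ≅ Z_2.
H_2: b_2 = 12 − 12 − 0 = 0; torsion from ∂_3 factors > 1: none. So H_2 ≅ 0.

H_0 ≅ Z,  H_1 ≅ Z_2,  H_2 = 0.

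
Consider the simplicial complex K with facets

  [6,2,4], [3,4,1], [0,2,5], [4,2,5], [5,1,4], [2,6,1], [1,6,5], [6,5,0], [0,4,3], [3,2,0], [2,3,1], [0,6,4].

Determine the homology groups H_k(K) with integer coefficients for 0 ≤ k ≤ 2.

Fix the vertex order 0 < 1 < 2 < 3 < 4 < 5 < 6 and write every simplex with vertices in increasing order. Then dim K = 2 and the simplices of K are:

  0-simplices (7): [0], [1], [2], [3], [4], [5], [6]
  1-simplices (18): [0,2], [0,3], [0,4], [0,5], [0,6], [1,2], [1,3], [1,4], [1,5], [1,6], [2,3], [2,4], [2,5], [2,6], [3,4], [4,5], [4,6], [5,6]
  2-simplices (12): [0,2,3], [0,2,5], [0,3,4], [0,4,6], [0,5,6], [1,2,3], [1,2,6], [1,3,4], [1,4,5], [1,5,6], [2,4,5], [2,4,6]

Hence C_0 ≅ Z^7, C_1 ≅ Z^18, C_2 ≅ Z^12.

Boundary ∂_1: C_1 → C_0 sends each edge [p,q] (with p < q) to q − p. For instance
  ∂[1,3] = [3] − [1].
This gives a 7×18 integer matrix of rank 6; reducing to Smith normal form yields diagonal entries (1,1,1,1,1,1).

The boundary map ∂_2: C_2 → C_1 acts by ∂[p,q,r] = [q,r] − [p,r] + [p,q]. For instance
  ∂[1,2,6] = [2,6] − [1,6] + [1,2],
  ∂[0,2,5] = [2,5] − [0,5] + [0,2].
The 18×12 boundary matrix has rank 12 and Smith normal form diag(1,1,1,1,1,1,1,1,1,1,1,2).

Now H_k = ker ∂_k / im ∂_{k+1}, so:

  H_0: rank C_0 − rank ∂_1 = 7 − 6 = 1, and the invariant factors of ∂_1 are all 1, so H_0 ≅ Z.
  H_1: rank ker ∂_1 − rank ∂_2 = (18 − 6) − 12 = 0, and ∂_2 has invariant factor 2 > 1, so H_1 ≅ Z/2.
  H_2: rank ker ∂_2 − rank ∂_3 = (12 − 12) − 0 = 0, and there is no ∂_3, so H_2 ≅ 0.

As a check, the Euler characteristic is 7 − 18 + 12 = 1, which agrees with 1 − 0 + 0 = 1.
(K is a triangulation of the real projective plane RP^2.)

H_0 ≅ Z,  H_1 ≅ Z/2,  H_2 = 0.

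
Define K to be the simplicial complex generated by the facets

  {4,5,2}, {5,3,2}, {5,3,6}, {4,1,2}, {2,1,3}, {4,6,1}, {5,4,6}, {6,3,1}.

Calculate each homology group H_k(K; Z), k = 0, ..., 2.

H_0 = Z,  H_1 = 0,  H_2 = Z.

Take the total order 1 < 2 < 3 < 4 < 5 < 6 on the vertex set. Then K (dimension 2) consists of the simplices:

  0-simplices (6): [1], [2], [3], [4], [5], [6]
  1-simplices (12): [1,2], [1,3], [1,4], [1,6], [2,3], [2,4], [2,5], [3,5], [3,6], [4,5], [4,6], [5,6]
  2-simplices (8): [1,2,3], [1,2,4], [1,3,6], [1,4,6], [2,3,5], [2,4,5], [3,5,6], [4,5,6]

Hence C_0 ≅ Z^6, C_1 ≅ Z^12, C_2 ≅ Z^8.

Boundary ∂_1: C_1 → C_0 sends each edge [p,q] (with p < q) to q − p.
The resulting 6×12 matrix has rank 5, and its Smith normal form has invariant factors (1,1,1,1,1).

The boundary map ∂_2: C_2 → C_1 acts by ∂[p,q,r] = [q,r] − [p,r] + [p,q]. For instance
  ∂[2,3,5] = [3,5] − [2,5] + [2,3],
  ∂[1,2,3] = [2,3] − [1,3] + [1,2].
The resulting 12×8 matrix has rank 7, and its Smith normal form has invariant factors (1,1,1,1,1,1,1).

Now H_k = ker ∂_k / im ∂_{k+1}, so:

  H_0: rank C_0 − rank ∂_1 = 6 − 5 = 1, and the invariant factors of ∂_1 are all 1, so H_0 ≅ Z.
  H_1: rank ker ∂_1 − rank ∂_2 = (12 − 5) − 7 = 0, and the invariant factors of ∂_2 are all 1, so H_1 ≅ 0.
  H_2: rank ker ∂_2 − rank ∂_3 = (8 − 7) − 0 = 1, and there is no ∂_3, so H_2 ≅ Z.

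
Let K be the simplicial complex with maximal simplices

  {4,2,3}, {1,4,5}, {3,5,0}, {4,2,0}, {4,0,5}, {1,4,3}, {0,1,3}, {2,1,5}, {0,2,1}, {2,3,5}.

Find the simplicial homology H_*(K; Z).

Take the total order 0 < 1 < 2 < 3 < 4 < 5 on the vertex set. Then K (dimension 2) consists of the simplices:

  0-simplices (6): [0], [1], [2], [3], [4], [5]
  1-simplices (15): [0,1], [0,2], [0,3], [0,4], [0,5], [1,2], [1,3], [1,4], [1,5], [2,3], [2,4], [2,5], [3,4], [3,5], [4,5]
  2-simplices (10): [0,1,2], [0,1,3], [0,2,4], [0,3,5], [0,4,5], [1,2,5], [1,3,4], [1,4,5], [2,3,4], [2,3,5]

giving chain groups C_0 ≅ Z^6, C_1 ≅ Z^15, C_2 ≅ Z^10.

∂_1: C_1 → C_0 is given by ∂[p,q] = [q] − [p]. For instance
  ∂[3,4] = [4] − [3].
The resulting 6×15 matrix has rank 5, and its Smith normal form has invariant factors (1,1,1,1,1).

∂_2: C_2 → C_1 acts by ∂[p,q,r] = [q,r] − [p,r] + [p,q]. For instance
  ∂[0,1,3] = [1,3] − [0,3] + [0,1],
  ∂[2,3,5] = [3,5] − [2,5] + [2,3].
This gives a 15×10 integer matrix of rank 10; reducing to Smith normal form yields diagonal entries (1,1,1,1,1,1,1,1,1,2).

Computing H_k = (kernel of ∂_k) / (image of ∂_{k+1}):

  H_0: rank C_0 − rank ∂_1 = 6 − 5 = 1, and the invariant factors of ∂_1 are all 1, so H_0 = Z.
  H_1: rank ker ∂_1 − rank ∂_2 = (15 − 5) − 10 = 0, and ∂_2 has invariant factor 2 > 1, so H_1 = Z/2.
  H_2: rank ker ∂_2 − rank ∂_3 = (10 − 10) − 0 = 0, and there is no ∂_3, so H_2 = 0.

H_0 = Z,  H_1 = Z/2,  H_2 = 0.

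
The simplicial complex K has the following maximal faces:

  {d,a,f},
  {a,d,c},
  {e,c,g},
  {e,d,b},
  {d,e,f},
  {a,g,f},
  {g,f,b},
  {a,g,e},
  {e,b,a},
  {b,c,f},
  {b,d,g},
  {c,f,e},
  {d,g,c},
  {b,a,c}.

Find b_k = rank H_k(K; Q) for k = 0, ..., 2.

Order the vertices as a < b < c < d < e < f < g. Listing each simplex with vertices in this order, K has dimension 2 with simplices:

  0-simplices (7): a, b, c, d, e, f, g
  1-simplices (21): ab, ac, ad, ae, af, ag, bc, bd, be, bf, bg, cd, ce, cf, cg, de, df, dg, ef, eg, fg
  2-simplices (14): abc, abe, acd, adf, aeg, afg, bcf, bde, bdg, bfg, cdg, cef, ceg, def

Hence C_0 ≅ Z^7, C_1 ≅ Z^21, C_2 ≅ Z^14.

Boundary ∂_1: C_1 → C_0 is given by ∂[p,q] = [q] − [p].
As a 7×21 matrix over Z this has rank 6, with invariant factors (1,1,1,1,1,1).

Boundary ∂_2: C_2 → C_1 acts by ∂[p,q,r] = [q,r] − [p,r] + [p,q]. For instance
  ∂cef = ef − cf + ce,
  ∂ceg = eg − cg + ce.
This gives a 21×14 integer matrix of rank 13; reducing to Smith normal form yields diagonal entries (1,1,1,1,1,1,1,1,1,1,1,1,1).

Computing H_k = (kernel of ∂_k) / (image of ∂_{k+1}):

  H_0: rank C_0 − rank ∂_1 = 7 − 6 = 1, and the invariant factors of ∂_1 are all 1, so H_0 = Z.
  H_1: rank ker ∂_1 − rank ∂_2 = (21 − 6) − 13 = 2, and the invariant factors of ∂_2 are all 1, so H_1 = Z^2.
  H_2: rank ker ∂_2 − rank ∂_3 = (14 − 13) − 0 = 1, and there is no ∂_3, so H_2 = Z.

Hence the Betti numbers are b_0 = 1, b_1 = 2, b_2 = 1.

b_0 = 1, b_1 = 2, b_2 = 1.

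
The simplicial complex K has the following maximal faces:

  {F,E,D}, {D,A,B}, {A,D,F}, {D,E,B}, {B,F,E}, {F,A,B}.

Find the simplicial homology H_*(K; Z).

H_0 ≅ Z,  H_1 = 0,  H_2 ≅ Z.

We work with the vertex ordering A < B < D < E < F. The simplices of K, each written with vertices in increasing order, are:

  0-simplices (5): A, B, D, E, F
  1-simplices (9): AB, AD, AF, BD, BE, BF, DE, DF, EF
  2-simplices (6): ABD, ABF, ADF, BDE, BEF, DEF

so the chain groups are C_0 ≅ Z^5, C_1 ≅ Z^9, C_2 ≅ Z^6.

Boundary ∂_1: C_1 → C_0 maps an edge to its endpoints' difference, ∂[p,q] = q − p. For instance
  ∂BF = F − B.
The resulting 5×9 matrix has rank 4, and its Smith normal form has invariant factors (1,1,1,1).

∂_2: C_2 → C_1 acts by ∂[p,q,r] = [q,r] − [p,r] + [p,q]. For instance
  ∂ADF = DF − AF + AD,
  ∂DEF = EF − DF + DE.
The resulting 9×6 matrix has rank 5, and its Smith normal form has invariant factors (1,1,1,1,1).

From H_k ≅ ker(∂_k) / im(∂_{k+1}) we obtain:

  H_0: rank C_0 − rank ∂_1 = 5 − 4 = 1, and the invariant factors of ∂_1 are all 1, so H_0 ≅ Z.
  H_1: rank ker ∂_1 − rank ∂_2 = (9 − 4) − 5 = 0, and the invariant factors of ∂_2 are all 1, so H_1 ≅ 0.
  H_2: rank ker ∂_2 − rank ∂_3 = (6 − 5) − 0 = 1, and there is no ∂_3, so H_2 ≅ Z.

As a check, the Euler characteristic is 5 − 9 + 6 = 2, which agrees with 1 − 0 + 1 = 2.
(K is a triangulation of the 2-sphere S^2.)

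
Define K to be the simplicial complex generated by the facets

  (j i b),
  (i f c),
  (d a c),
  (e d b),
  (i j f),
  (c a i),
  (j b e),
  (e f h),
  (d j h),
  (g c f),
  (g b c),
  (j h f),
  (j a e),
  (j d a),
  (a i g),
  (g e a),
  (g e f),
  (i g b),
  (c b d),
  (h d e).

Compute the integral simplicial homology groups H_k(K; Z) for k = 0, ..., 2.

We work with the vertex ordering a < b < c < d < e < f < g < h < i < j. The simplices of K, each written with vertices in increasing order, are:

  0-simplices (10): a, b, c, d, e, f, g, h, i, j
  1-simplices (30): ac, ad, ae, ag, ai, aj, bc, bd, be, bg, bi, bj, cd, cf, cg, ci, de, dh, dj, ef, eg, eh, ej, fg, fh, fi, fj, gi, hj, ij
  2-simplices (20): acd, aci, adj, aeg, aej, agi, bcd, bcg, bde, bej, bgi, bij, cfg, cfi, deh, dhj, efg, efh, fhj, fij

so the chain groups are C_0 ≅ Z^10, C_1 ≅ Z^30, C_2 ≅ Z^20.

The boundary map ∂_1: C_1 → C_0 is given by ∂[p,q] = [q] − [p].
This gives a 10×30 integer matrix of rank 9; reducing to Smith normal form yields diagonal entries (1,1,1,1,1,1,1,1,1).

The boundary map ∂_2: C_2 → C_1 maps a triangle to the signed sum of its edges. For instance
  ∂aej = ej − aj + ae,
  ∂cfg = fg − cg + cf.
This gives a 30×20 integer matrix of rank 20; reducing to Smith normal form yields diagonal entries (1,1,1,1,1,1,1,1,1,1,1,1,1,1,1,1,1,1,1,2).

Reading off H_k = ker ∂_k / im ∂_{k+1}:

  H_0: rank C_0 − rank ∂_1 = 10 − 9 = 1, and the invariant factors of ∂_1 are all 1, so H_0 = Z.
  H_1: rank ker ∂_1 − rank ∂_2 = (30 − 9) − 20 = 1, and ∂_2 has invariant factor 2 > 1, so H_1 = Z ⊕ Z/2.
  H_2: rank ker ∂_2 − rank ∂_3 = (20 − 20) − 0 = 0, and there is no ∂_3, so H_2 = 0.

(K is a triangulation of the Klein bottle.)

H_0 ≅ Z,  H_1 ≅ Z ⊕ Z/2,  H_2 = 0.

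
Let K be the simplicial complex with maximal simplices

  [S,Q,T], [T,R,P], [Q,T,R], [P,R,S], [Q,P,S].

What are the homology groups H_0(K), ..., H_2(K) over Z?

Take the total order P < Q < R < S < T on the vertex set. Then K (dimension 2) consists of the simplices:

  0-simplices (5): P, Q, R, S, T
  1-simplices (10): PQ, PR, PS, PT, QR, QS, QT, RS, RT, ST
  2-simplices (5): PQS, PRS, PRT, QRT, QST

Hence C_0 ≅ Z^5, C_1 ≅ Z^10, C_2 ≅ Z^5.

Boundary ∂_1: C_1 → C_0 is given by ∂[p,q] = [q] − [p]. For instance
  ∂PQ = Q − P.
This gives a 5×10 integer matrix of rank 4; reducing to Smith normal form yields diagonal entries (1,1,1,1).

Boundary ∂_2: C_2 → C_1 sends each 2-simplex [p,q,r] to [q,r] − [p,r] + [p,q]. For instance
  ∂PQS = QS − PS + PQ,
  ∂QRT = RT − QT + QR.
This gives a 10×5 integer matrix of rank 5; reducing to Smith normal form yields diagonal entries (1,1,1,1,1).

Reading off H_k = ker ∂_k / im ∂_{k+1}:

  H_0: rank C_0 − rank ∂_1 = 5 − 4 = 1, and the invariant factors of ∂_1 are all 1, so H_0 ≅ Z.
  H_1: rank ker ∂_1 − rank ∂_2 = (10 − 4) − 5 = 1, and the invariant factors of ∂_2 are all 1, so H_1 ≅ Z.
  H_2: rank ker ∂_2 − rank ∂_3 = (5 − 5) − 0 = 0, and there is no ∂_3, so H_2 ≅ 0.

(K is a triangulation of the Möbius band.)

H_0 = Z,  H_1 = Z,  H_2 = 0.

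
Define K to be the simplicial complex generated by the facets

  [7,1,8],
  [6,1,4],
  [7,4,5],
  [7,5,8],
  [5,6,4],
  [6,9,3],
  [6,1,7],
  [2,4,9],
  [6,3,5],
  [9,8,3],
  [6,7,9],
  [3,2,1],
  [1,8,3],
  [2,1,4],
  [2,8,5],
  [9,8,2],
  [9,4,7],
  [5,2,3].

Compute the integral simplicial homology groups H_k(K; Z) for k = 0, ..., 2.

Take the total order 1 < 2 < 3 < 4 < 5 < 6 < 7 < 8 < 9 on the vertex set. Then K (dimension 2) consists of the simplices:

  0-simplices (9): [1], [2], [3], [4], [5], [6], [7], [8], [9]
  1-simplices (27): (27 of them)
  2-simplices (18): [1,2,3], [1,2,4], [1,3,8], [1,4,6], [1,6,7], [1,7,8], [2,3,5], [2,4,9], [2,5,8], [2,8,9], [3,5,6], [3,6,9], [3,8,9], [4,5,6], [4,5,7], [4,7,9], [5,7,8], [6,7,9]

Hence C_0 ≅ Z^9, C_1 ≅ Z^27, C_2 ≅ Z^18.

Boundary ∂_1: C_1 → C_0 sends each edge [p,q] (with p < q) to q − p.
The resulting 9×27 matrix has rank 8, and its Smith normal form has invariant factors (1,1,1,1,1,1,1,1).

∂_2: C_2 → C_1 acts by ∂[p,q,r] = [q,r] − [p,r] + [p,q]. For instance
  ∂[2,8,9] = [8,9] − [2,9] + [2,8],
  ∂[2,4,9] = [4,9] − [2,9] + [2,4].
As a 27×18 matrix over Z this has rank 18, with invariant factors (1,1,1,1,1,1,1,1,1,1,1,1,1,1,1,1,1,2).

Now H_k = ker ∂_k / im ∂_{k+1}, so:

  H_0: rank C_0 − rank ∂_1 = 9 − 8 = 1, and the invariant factors of ∂_1 are all 1, so H_0 = Z.
  H_1: rank ker ∂_1 − rank ∂_2 = (27 − 8) − 18 = 1, and ∂_2 has invariant factor 2 > 1, so H_1 = Z ⊕ Z/2.
  H_2: rank ker ∂_2 − rank ∂_3 = (18 − 18) − 0 = 0, and there is no ∂_3, so H_2 = 0.

H_0 ≅ Z,  H_1 ≅ Z ⊕ Z/2,  H_2 = 0.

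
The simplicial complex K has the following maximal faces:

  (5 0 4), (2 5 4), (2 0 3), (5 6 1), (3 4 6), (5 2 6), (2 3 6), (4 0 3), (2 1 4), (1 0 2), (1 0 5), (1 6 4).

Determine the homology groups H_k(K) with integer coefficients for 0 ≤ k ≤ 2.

Take the total order 0 < 1 < 2 < 3 < 4 < 5 < 6 on the vertex set. Then K (dimension 2) consists of the simplices:

  0-simplices (7): [0], [1], [2], [3], [4], [5], [6]
  1-simplices (18): [0,1], [0,2], [0,3], [0,4], [0,5], [1,2], [1,4], [1,5], [1,6], [2,3], [2,4], [2,5], [2,6], [3,4], [3,6], [4,5], [4,6], [5,6]
  2-simplices (12): [0,1,2], [0,1,5], [0,2,3], [0,3,4], [0,4,5], [1,2,4], [1,4,6], [1,5,6], [2,3,6], [2,4,5], [2,5,6], [3,4,6]

Hence C_0 ≅ Z^7, C_1 ≅ Z^18, C_2 ≅ Z^12.

The boundary map ∂_1: C_1 → C_0 sends each edge [p,q] (with p < q) to q − p. For instance
  ∂[3,6] = [6] − [3].
As a 7×18 matrix over Z this has rank 6, with invariant factors (1,1,1,1,1,1).

∂_2: C_2 → C_1 maps a triangle to the signed sum of its edges. For instance
  ∂[0,3,4] = [3,4] − [0,4] + [0,3],
  ∂[0,1,5] = [1,5] − [0,5] + [0,1].
The 18×12 boundary matrix has rank 12 and Smith normal form diag(1,1,1,1,1,1,1,1,1,1,1,2).

Computing H_k = (kernel of ∂_k) / (image of ∂_{k+1}):

  H_0: rank C_0 − rank ∂_1 = 7 − 6 = 1, and the invariant factors of ∂_1 are all 1, so H_0 = Z.
  H_1: rank ker ∂_1 − rank ∂_2 = (18 − 6) − 12 = 0, and ∂_2 has invariant factor 2 > 1, so H_1 = Z/2.
  H_2: rank ker ∂_2 − rank ∂_3 = (12 − 12) − 0 = 0, and there is no ∂_3, so H_2 = 0.

(K is a triangulation of the real projective plane RP^2.)

H_0 = Z,  H_1 = Z/2,  H_2 = 0.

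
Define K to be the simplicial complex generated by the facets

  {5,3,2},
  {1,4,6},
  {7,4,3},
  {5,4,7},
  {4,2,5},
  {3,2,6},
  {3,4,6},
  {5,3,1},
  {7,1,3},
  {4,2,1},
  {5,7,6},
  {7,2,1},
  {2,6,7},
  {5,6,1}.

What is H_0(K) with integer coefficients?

Order the vertices as 1 < 2 < 3 < 4 < 5 < 6 < 7. Listing each simplex with vertices in this order, K has dimension 2 with simplices:

  0-simplices (7): [1], [2], [3], [4], [5], [6], [7]
  1-simplices (21): [1,2], [1,3], [1,4], [1,5], [1,6], [1,7], [2,3], [2,4], [2,5], [2,6], [2,7], [3,4], [3,5], [3,6], [3,7], [4,5], [4,6], [4,7], [5,6], [5,7], [6,7]
  2-simplices (14): [1,2,4], [1,2,7], [1,3,5], [1,3,7], [1,4,6], [1,5,6], [2,3,5], [2,3,6], [2,4,5], [2,6,7], [3,4,6], [3,4,7], [4,5,7], [5,6,7]

so the chain groups are C_0 ≅ Z^7, C_1 ≅ Z^21, C_2 ≅ Z^14.

The boundary map ∂_1: C_1 → C_0 sends each edge [p,q] (with p < q) to q − p. For instance
  ∂[1,7] = [7] − [1].
The 7×21 boundary matrix has rank 6 and Smith normal form diag(1,1,1,1,1,1).

The boundary map ∂_2: C_2 → C_1 sends each 2-simplex [p,q,r] to [q,r] − [p,r] + [p,q]. For instance
  ∂[2,3,5] = [3,5] − [2,5] + [2,3],
  ∂[2,4,5] = [4,5] − [2,5] + [2,4].
This gives a 21×14 integer matrix of rank 13; reducing to Smith normal form yields diagonal entries (1,1,1,1,1,1,1,1,1,1,1,1,1).

Reading off H_k = ker ∂_k / im ∂_{k+1}:

  H_0: rank C_0 − rank ∂_1 = 7 − 6 = 1, and the invariant factors of ∂_1 are all 1, so H_0 ≅ Z.

H_0 ≅ Z.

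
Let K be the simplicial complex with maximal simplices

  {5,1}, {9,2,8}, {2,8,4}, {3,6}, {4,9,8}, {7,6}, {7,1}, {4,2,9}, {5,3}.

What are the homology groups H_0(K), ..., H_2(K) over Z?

K has 9 vertices, 11 edges, 4 triangles.
rank ∂_0 = 0, rank ∂_1 = 7 ⇒ b_0 = 9 − 0 − 7 = 2; all invariant factors of ∂_1 are 1 so no torsion. So H_0 ≅ Z^2.
rank ∂_1 = 7, rank ∂_2 = 3 ⇒ b_1 = 11 − 7 − 3 = 1; all invariant factors of ∂_2 are 1 so no torsion. So H_1 ≅ Z.
rank ∂_2 = 3, rank ∂_3 = 0 ⇒ b_2 = 4 − 3 − 0 = 1. So H_2 ≅ Z.

H_0 = Z^2,  H_1 = Z,  H_2 = Z.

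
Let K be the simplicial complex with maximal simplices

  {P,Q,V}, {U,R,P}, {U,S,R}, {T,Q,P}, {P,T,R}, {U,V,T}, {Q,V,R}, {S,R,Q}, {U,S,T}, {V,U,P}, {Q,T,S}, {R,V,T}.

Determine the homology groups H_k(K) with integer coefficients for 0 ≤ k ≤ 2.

K has 7 vertices, 18 edges, 12 triangles.
rank ∂_0 = 0, rank ∂_1 = 6 ⇒ b_0 = 7 − 0 − 6 = 1; all invariant factors of ∂_1 are 1 so no torsion. So H_0 = Z.
rank ∂_1 = 6, rank ∂_2 = 12 ⇒ b_1 = 18 − 6 − 12 = 0; ∂_2 has invariant factor(s) [2] giving torsion. So H_1 = Z/2.
rank ∂_2 = 12, rank ∂_3 = 0 ⇒ b_2 = 12 − 12 − 0 = 0. So H_2 = 0.

H_0 ≅ Z,  H_1 ≅ Z/2,  H_2 = 0.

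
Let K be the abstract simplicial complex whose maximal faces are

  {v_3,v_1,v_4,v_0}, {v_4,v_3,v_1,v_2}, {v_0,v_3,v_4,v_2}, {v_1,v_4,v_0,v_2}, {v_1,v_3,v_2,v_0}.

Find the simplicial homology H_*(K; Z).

K has 5 vertices, 10 edges, 10 triangles, 5 3-simplices.
rank ∂_0 = 0, rank ∂_1 = 4 ⇒ b_0 = 5 − 0 − 4 = 1; all invariant factors of ∂_1 are 1 so no torsion. So H_0 = Z.
rank ∂_1 = 4, rank ∂_2 = 6 ⇒ b_1 = 10 − 4 − 6 = 0; all invariant factors of ∂_2 are 1 so no torsion. So H_1 = 0.
rank ∂_2 = 6, rank ∂_3 = 4 ⇒ b_2 = 10 − 6 − 4 = 0; all invariant factors of ∂_3 are 1 so no torsion. So H_2 = 0.
rank ∂_3 = 4, rank ∂_4 = 0 ⇒ b_3 = 5 − 4 − 0 = 1. So H_3 = Z.

H_0 = Z,  H_1 = 0,  H_2 = 0,  H_3 = Z.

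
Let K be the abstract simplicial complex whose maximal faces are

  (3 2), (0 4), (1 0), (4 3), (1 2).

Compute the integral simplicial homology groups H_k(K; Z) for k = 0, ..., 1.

H_0 ≅ Z,  H_1 ≅ Z.

Order the vertices as 0 < 1 < 2 < 3 < 4. Listing each simplex with vertices in this order, K has dimension 1 with simplices:

  0-simplices (5): [0], [1], [2], [3], [4]
  1-simplices (5): [0,1], [0,4], [1,2], [2,3], [3,4]

Hence C_0 ≅ Z^5, C_1 ≅ Z^5.

∂_1: C_1 → C_0 is given by ∂[p,q] = [q] − [p].
The resulting 5×5 matrix has rank 4, and its Smith normal form has invariant factors (1,1,1,1).

Now H_k = ker ∂_k / im ∂_{k+1}, so:

  H_0: rank C_0 − rank ∂_1 = 5 − 4 = 1, and the invariant factors of ∂_1 are all 1, so H_0 ≅ Z.
  H_1: rank ker ∂_1 − rank ∂_2 = (5 − 4) − 0 = 1, and there is no ∂_2, so H_1 ≅ Z.

(K is a triangulation of the circle S^1.)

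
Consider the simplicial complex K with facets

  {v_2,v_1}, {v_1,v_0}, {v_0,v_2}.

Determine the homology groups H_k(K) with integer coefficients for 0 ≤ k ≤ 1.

Order the vertices as v_0 < v_1 < v_2. Listing each simplex with vertices in this order, K has dimension 1 with simplices:

  0-simplices (3): [v_0], [v_1], [v_2]
  1-simplices (3): [v_0,v_1], [v_0,v_2], [v_1,v_2]

so the chain groups are C_0 ≅ Z^3, C_1 ≅ Z^3.

The boundary map ∂_1: C_1 → C_0 is given by ∂[p,q] = [q] − [p]. For instance
  ∂[v_0,v_2] = [v_2] − [v_0].
The resulting 3×3 matrix has rank 2, and its Smith normal form has invariant factors (1,1).

Now H_k = ker ∂_k / im ∂_{k+1}, so:

  H_0: rank C_0 − rank ∂_1 = 3 − 2 = 1, and the invariant factors of ∂_1 are all 1, so H_0 = Z.
  H_1: rank ker ∂_1 − rank ∂_2 = (3 − 2) − 0 = 1, and there is no ∂_2, so H_1 = Z.

H_0 = Z,  H_1 = Z.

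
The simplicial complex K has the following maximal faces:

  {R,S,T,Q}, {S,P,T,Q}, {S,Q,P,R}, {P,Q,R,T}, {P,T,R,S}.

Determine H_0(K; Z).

H_0 = Z.

We work with the vertex ordering P < Q < R < S < T. The simplices of K, each written with vertices in increasing order, are:

  0-simplices (5): P, Q, R, S, T
  1-simplices (10): PQ, PR, PS, PT, QR, QS, QT, RS, RT, ST
  2-simplices (10): PQR, PQS, PQT, PRS, PRT, PST, QRS, QRT, QST, RST
  3-simplices (5): PQRS, PQRT, PQST, PRST, QRST

giving chain groups C_0 ≅ Z^5, C_1 ≅ Z^10, C_2 ≅ Z^10, C_3 ≅ Z^5.

Boundary ∂_1: C_1 → C_0 is given by ∂[p,q] = [q] − [p]. For instance
  ∂PT = T − P.
This gives a 5×10 integer matrix of rank 4; reducing to Smith normal form yields diagonal entries (1,1,1,1).

The boundary map ∂_2: C_2 → C_1 sends each 2-simplex [p,q,r] to [q,r] − [p,r] + [p,q]. For instance
  ∂PST = ST − PT + PS,
  ∂QRT = RT − QT + QR.
The resulting 10×10 matrix has rank 6, and its Smith normal form has invariant factors (1,1,1,1,1,1).

The boundary map ∂_3: C_3 → C_2 sends each 3-simplex σ to the alternating sum Σ_i (−1)^i (σ with its i-th vertex removed). For instance
  ∂PQRT = QRT − PRT + PQT − PQR,
  ∂PQRS = QRS − PRS + PQS − PQR.
The resulting 10×5 matrix has rank 4, and its Smith normal form has invariant factors (1,1,1,1).

Computing H_k = (kernel of ∂_k) / (image of ∂_{k+1}):

  H_0: rank C_0 − rank ∂_1 = 5 − 4 = 1, and the invariant factors of ∂_1 are all 1, so H_0 ≅ Z.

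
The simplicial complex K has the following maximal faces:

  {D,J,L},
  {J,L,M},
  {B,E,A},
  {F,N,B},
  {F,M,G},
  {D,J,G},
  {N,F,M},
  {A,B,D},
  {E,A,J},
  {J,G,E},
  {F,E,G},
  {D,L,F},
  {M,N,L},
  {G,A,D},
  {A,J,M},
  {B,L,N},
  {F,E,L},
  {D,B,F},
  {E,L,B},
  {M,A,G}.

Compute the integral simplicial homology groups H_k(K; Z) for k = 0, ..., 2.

Fix the vertex order A < B < D < E < F < G < J < L < M < N and write every simplex with vertices in increasing order. Then dim K = 2 and the simplices of K are:

  0-simplices (10): A, B, D, E, F, G, J, L, M, N
  1-simplices (30): AB, AD, AE, AG, AJ, AM, BD, BE, BF, BL, BN, DF, DG, DJ, DL, EF, EG, EJ, EL, FG, FL, FM, FN, GJ, GM, JL, JM, LM, LN, MN
  2-simplices (20): ABD, ABE, ADG, AEJ, AGM, AJM, BDF, BEL, BFN, BLN, DFL, DGJ, DJL, EFG, EFL, EGJ, FGM, FMN, JLM, LMN

so the chain groups are C_0 ≅ Z^10, C_1 ≅ Z^30, C_2 ≅ Z^20.

The boundary map ∂_1: C_1 → C_0 is given by ∂[p,q] = [q] − [p].
This gives a 10×30 integer matrix of rank 9; reducing to Smith normal form yields diagonal entries (1,1,1,1,1,1,1,1,1).

The boundary map ∂_2: C_2 → C_1 maps a triangle to the signed sum of its edges. For instance
  ∂AGM = GM − AM + AG,
  ∂BFN = FN − BN + BF.
As a 30×20 matrix over Z this has rank 20, with invariant factors (1,1,1,1,1,1,1,1,1,1,1,1,1,1,1,1,1,1,1,2).

From H_k ≅ ker(∂_k) / im(∂_{k+1}) we obtain:

  H_0: rank C_0 − rank ∂_1 = 10 − 9 = 1, and the invariant factors of ∂_1 are all 1, so H_0 ≅ Z.
  H_1: rank ker ∂_1 − rank ∂_2 = (30 − 9) − 20 = 1, and ∂_2 has invariant factor 2 > 1, so H_1 ≅ Z ⊕ Z/2.
  H_2: rank ker ∂_2 − rank ∂_3 = (20 − 20) − 0 = 0, and there is no ∂_3, so H_2 ≅ 0.

H_0 = Z,  H_1 = Z ⊕ Z/2,  H_2 = 0.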